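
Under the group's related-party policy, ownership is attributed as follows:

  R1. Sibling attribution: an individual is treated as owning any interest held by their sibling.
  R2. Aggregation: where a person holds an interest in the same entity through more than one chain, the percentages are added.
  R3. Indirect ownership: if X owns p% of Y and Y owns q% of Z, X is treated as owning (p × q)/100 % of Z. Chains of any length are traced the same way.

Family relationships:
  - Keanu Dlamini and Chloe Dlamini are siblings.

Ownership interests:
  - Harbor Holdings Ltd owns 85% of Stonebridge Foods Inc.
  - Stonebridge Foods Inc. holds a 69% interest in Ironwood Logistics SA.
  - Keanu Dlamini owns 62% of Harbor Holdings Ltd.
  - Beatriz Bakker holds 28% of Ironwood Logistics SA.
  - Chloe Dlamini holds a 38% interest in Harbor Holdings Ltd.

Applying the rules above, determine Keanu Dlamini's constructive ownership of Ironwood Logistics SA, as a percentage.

By sibling attribution (R1), Keanu Dlamini is treated as also owning Chloe Dlamini's interest in Harbor Holdings Ltd, giving 62% + 38% = 100%.
Chain via Harbor Holdings Ltd → Stonebridge Foods Inc. (R3): 100% × 85% × 69% = 58.65% of Ironwood Logistics SA.

58.65%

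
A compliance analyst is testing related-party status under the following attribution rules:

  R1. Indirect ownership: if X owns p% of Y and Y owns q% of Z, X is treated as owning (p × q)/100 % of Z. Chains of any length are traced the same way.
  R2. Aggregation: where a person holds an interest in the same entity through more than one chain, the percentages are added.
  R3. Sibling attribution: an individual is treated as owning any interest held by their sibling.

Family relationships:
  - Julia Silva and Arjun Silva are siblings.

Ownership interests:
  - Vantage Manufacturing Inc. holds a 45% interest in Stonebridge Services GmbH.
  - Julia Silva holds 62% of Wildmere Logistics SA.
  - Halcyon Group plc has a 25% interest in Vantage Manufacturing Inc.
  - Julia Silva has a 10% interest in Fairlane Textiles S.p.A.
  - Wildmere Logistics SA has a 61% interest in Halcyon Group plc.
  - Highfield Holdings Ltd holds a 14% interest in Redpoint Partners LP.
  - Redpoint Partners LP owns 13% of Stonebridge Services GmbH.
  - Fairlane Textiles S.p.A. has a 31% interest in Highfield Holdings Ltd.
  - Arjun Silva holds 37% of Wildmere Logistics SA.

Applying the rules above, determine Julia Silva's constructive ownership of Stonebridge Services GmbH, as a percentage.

6.850295%

By sibling attribution (R3), Julia Silva is treated as also owning Arjun Silva's interest in Wildmere Logistics SA, giving 62% + 37% = 99%.
Chain via Fairlane Textiles S.p.A. → Highfield Holdings Ltd → Redpoint Partners LP (R1): 10% × 31% × 14% × 13% = 0.05642% of Stonebridge Services GmbH.
Chain via Wildmere Logistics SA → Halcyon Group plc → Vantage Manufacturing Inc. (R1): 99% × 61% × 25% × 45% = 6.793875% of Stonebridge Services GmbH.
Aggregating (R2): 0.05642% + 6.793875% = 6.850295%.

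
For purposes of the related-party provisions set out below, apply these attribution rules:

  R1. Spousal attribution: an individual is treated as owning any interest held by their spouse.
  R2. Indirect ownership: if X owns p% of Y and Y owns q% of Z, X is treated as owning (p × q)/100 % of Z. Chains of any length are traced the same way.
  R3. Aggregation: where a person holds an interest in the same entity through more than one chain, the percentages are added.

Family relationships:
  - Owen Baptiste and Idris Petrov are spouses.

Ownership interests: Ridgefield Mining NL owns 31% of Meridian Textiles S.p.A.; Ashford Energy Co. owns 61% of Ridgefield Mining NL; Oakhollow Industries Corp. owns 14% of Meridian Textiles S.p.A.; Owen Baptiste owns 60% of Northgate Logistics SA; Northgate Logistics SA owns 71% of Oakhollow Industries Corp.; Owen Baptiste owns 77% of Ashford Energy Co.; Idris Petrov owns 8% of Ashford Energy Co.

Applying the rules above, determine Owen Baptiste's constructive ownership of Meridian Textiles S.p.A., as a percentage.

22.0375%

By spousal attribution (R1), Owen Baptiste is treated as also owning Idris Petrov's interest in Ashford Energy Co, giving 77% + 8% = 85%.
Chain via Ashford Energy Co. → Ridgefield Mining NL (R2): 85% × 61% × 31% = 16.0735% of Meridian Textiles S.p.A.
Chain via Northgate Logistics SA → Oakhollow Industries Corp. (R2): 60% × 71% × 14% = 5.964% of Meridian Textiles S.p.A.
Aggregating (R3): 16.0735% + 5.964% = 22.0375%.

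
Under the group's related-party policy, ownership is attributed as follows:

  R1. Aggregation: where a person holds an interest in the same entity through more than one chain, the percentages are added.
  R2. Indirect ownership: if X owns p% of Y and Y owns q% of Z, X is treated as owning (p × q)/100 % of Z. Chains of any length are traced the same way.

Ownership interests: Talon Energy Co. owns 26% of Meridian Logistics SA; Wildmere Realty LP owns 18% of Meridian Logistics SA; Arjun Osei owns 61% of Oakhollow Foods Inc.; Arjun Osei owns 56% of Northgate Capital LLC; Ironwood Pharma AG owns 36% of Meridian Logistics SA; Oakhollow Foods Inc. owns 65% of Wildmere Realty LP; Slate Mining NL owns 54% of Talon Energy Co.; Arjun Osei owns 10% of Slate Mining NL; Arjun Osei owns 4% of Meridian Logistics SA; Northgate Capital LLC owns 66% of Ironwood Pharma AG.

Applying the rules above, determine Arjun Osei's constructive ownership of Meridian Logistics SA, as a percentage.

25.8466%

Chain via Northgate Capital LLC → Ironwood Pharma AG (R2): 56% × 66% × 36% = 13.3056% of Meridian Logistics SA.
Chain via Oakhollow Foods Inc. → Wildmere Realty LP (R2): 61% × 65% × 18% = 7.137% of Meridian Logistics SA.
Chain via Slate Mining NL → Talon Energy Co. (R2): 10% × 54% × 26% = 1.404% of Meridian Logistics SA.
Direct interest in Meridian Logistics SA: 4%.
Aggregating (R1): 13.3056% + 7.137% + 1.404% + 4% = 25.8466%.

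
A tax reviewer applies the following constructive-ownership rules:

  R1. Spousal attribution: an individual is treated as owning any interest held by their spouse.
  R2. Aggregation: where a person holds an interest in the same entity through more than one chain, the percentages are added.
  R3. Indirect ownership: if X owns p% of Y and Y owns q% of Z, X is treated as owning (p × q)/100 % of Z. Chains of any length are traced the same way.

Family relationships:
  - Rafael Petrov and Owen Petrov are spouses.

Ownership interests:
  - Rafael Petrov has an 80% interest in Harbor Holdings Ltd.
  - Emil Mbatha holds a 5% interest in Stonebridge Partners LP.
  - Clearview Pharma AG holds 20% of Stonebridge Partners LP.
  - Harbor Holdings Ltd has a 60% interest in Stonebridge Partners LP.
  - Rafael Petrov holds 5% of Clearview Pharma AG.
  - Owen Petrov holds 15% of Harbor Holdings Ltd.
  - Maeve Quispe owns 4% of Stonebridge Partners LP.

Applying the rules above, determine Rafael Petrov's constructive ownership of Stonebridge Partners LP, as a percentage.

By spousal attribution (R1), Rafael Petrov is treated as also owning Owen Petrov's interest in Harbor Holdings Ltd, giving 80% + 15% = 95%.
Chain via Harbor Holdings Ltd (R3): 95% × 60% = 57% of Stonebridge Partners LP.
Chain via Clearview Pharma AG (R3): 5% × 20% = 1% of Stonebridge Partners LP.
Aggregating (R2): 57% + 1% = 58%.

58%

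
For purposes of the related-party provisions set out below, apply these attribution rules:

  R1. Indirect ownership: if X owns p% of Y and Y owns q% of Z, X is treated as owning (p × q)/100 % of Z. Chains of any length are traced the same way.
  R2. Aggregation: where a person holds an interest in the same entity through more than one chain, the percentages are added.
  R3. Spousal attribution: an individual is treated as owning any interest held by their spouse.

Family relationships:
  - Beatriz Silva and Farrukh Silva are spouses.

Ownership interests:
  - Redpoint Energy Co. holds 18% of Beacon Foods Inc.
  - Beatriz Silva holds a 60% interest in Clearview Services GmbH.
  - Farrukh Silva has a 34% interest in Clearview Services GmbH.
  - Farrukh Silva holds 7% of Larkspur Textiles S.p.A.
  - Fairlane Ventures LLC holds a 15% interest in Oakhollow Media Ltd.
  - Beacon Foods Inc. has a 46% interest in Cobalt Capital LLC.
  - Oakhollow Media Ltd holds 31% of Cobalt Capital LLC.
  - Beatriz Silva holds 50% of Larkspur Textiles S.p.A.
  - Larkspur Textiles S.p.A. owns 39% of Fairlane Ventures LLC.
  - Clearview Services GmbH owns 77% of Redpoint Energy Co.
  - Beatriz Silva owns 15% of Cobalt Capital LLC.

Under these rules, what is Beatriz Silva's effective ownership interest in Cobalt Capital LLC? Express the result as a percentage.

22.026759%

By spousal attribution (R3), Beatriz Silva is treated as also owning Farrukh Silva's interest in Clearview Services GmbH, giving 60% + 34% = 94%.
By spousal attribution (R3), Beatriz Silva is treated as also owning Farrukh Silva's interest in Larkspur Textiles S.p.A, giving 50% + 7% = 57%.
Chain via Clearview Services GmbH → Redpoint Energy Co. → Beacon Foods Inc. (R1): 94% × 77% × 18% × 46% = 5.993064% of Cobalt Capital LLC.
Chain via Larkspur Textiles S.p.A. → Fairlane Ventures LLC → Oakhollow Media Ltd (R1): 57% × 39% × 15% × 31% = 1.033695% of Cobalt Capital LLC.
Direct interest in Cobalt Capital LLC: 15%.
Aggregating (R2): 5.993064% + 1.033695% + 15% = 22.026759%.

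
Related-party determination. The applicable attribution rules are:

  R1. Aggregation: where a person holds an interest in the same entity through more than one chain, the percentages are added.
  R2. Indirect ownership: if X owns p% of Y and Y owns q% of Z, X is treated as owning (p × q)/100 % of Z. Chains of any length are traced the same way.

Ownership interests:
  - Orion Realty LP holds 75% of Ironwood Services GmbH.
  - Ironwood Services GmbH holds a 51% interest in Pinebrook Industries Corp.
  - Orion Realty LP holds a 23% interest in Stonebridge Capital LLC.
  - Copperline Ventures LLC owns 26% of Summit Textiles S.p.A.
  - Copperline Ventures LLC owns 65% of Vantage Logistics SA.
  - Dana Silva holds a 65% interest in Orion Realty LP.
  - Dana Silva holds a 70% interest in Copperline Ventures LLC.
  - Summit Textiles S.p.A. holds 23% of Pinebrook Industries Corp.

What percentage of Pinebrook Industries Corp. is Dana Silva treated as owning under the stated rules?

Chain via Orion Realty LP → Ironwood Services GmbH (R2): 65% × 75% × 51% = 24.8625% of Pinebrook Industries Corp.
Chain via Copperline Ventures LLC → Summit Textiles S.p.A. (R2): 70% × 26% × 23% = 4.186% of Pinebrook Industries Corp.
Aggregating (R1): 24.8625% + 4.186% = 29.0485%.

29.0485%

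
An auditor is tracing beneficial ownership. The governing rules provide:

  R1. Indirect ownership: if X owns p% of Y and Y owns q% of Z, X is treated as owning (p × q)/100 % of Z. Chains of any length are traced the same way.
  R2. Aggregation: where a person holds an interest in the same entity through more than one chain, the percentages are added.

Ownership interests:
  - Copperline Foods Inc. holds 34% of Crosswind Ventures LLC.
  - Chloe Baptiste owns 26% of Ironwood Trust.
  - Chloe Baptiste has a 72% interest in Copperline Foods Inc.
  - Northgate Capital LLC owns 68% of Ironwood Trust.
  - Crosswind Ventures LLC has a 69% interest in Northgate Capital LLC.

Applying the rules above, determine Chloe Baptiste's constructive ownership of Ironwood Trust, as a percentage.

Chain via Copperline Foods Inc. → Crosswind Ventures LLC → Northgate Capital LLC (R1): 72% × 34% × 69% × 68% = 11.486016% of Ironwood Trust.
Direct interest in Ironwood Trust: 26%.
Aggregating (R2): 11.486016% + 26% = 37.486016%.

37.486016%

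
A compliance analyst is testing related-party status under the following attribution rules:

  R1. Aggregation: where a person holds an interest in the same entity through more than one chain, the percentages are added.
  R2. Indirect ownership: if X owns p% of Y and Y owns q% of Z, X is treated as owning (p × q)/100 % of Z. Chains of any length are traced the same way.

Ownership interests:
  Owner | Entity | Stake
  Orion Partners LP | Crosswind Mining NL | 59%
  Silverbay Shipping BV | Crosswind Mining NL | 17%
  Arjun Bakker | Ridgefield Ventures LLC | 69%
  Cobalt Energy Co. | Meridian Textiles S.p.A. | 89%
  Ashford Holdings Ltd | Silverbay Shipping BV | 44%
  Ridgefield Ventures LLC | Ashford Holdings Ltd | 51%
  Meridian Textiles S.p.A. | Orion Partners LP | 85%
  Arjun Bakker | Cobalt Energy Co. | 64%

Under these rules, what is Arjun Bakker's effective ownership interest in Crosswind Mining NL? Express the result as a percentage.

31.197652%

Chain via Ridgefield Ventures LLC → Ashford Holdings Ltd → Silverbay Shipping BV (R2): 69% × 51% × 44% × 17% = 2.632212% of Crosswind Mining NL.
Chain via Cobalt Energy Co. → Meridian Textiles S.p.A. → Orion Partners LP (R2): 64% × 89% × 85% × 59% = 28.56544% of Crosswind Mining NL.
Aggregating (R1): 2.632212% + 28.56544% = 31.197652%.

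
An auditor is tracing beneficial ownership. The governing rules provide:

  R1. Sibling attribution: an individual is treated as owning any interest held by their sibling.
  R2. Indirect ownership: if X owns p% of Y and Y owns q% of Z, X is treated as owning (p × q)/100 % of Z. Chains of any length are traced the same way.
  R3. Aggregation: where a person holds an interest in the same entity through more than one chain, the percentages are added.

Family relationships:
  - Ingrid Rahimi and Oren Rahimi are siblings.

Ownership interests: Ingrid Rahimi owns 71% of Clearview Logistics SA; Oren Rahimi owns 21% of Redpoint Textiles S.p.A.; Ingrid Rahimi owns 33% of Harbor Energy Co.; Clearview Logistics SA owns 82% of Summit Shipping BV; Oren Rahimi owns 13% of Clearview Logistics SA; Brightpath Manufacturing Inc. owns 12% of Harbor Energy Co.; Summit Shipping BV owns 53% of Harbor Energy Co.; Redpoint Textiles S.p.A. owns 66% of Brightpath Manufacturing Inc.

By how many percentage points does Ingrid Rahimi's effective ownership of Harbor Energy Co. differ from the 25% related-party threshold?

By sibling attribution (R1), Ingrid Rahimi is treated as also owning Oren Rahimi's interest in Clearview Logistics SA, giving 71% + 13% = 84%.
By sibling attribution (R1), Ingrid Rahimi is treated as owning Oren Rahimi's 21% interest in Redpoint Textiles S.p.A.
Chain via Clearview Logistics SA → Summit Shipping BV (R2): 84% × 82% × 53% = 36.5064% of Harbor Energy Co.
Direct interest in Harbor Energy Co: 33%.
Chain via Redpoint Textiles S.p.A. → Brightpath Manufacturing Inc. (R2): 21% × 66% × 12% = 1.6632% of Harbor Energy Co.
Aggregating (R3): 36.5064% + 33% + 1.6632% = 71.1696%.
71.1696% exceeds the 25% threshold by 46.1696 percentage points.

46.1696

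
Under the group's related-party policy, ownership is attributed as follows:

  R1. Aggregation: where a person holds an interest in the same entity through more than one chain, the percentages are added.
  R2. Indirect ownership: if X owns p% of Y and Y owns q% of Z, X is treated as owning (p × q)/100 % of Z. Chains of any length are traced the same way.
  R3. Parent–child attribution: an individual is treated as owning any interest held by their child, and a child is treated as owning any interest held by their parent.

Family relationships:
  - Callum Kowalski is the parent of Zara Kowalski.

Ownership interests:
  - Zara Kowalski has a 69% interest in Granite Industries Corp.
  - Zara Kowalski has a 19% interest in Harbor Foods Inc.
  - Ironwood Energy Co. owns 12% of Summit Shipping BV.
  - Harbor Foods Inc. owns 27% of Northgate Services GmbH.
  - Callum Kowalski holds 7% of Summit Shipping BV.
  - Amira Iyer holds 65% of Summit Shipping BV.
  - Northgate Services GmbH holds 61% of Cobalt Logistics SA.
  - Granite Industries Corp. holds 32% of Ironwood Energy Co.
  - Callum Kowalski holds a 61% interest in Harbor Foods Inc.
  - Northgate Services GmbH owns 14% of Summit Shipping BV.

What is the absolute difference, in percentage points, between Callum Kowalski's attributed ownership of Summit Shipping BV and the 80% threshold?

67.3264

By parent–child attribution (R3), Callum Kowalski is treated as also owning Zara Kowalski's interest in Harbor Foods Inc, giving 61% + 19% = 80%.
By parent–child attribution (R3), Callum Kowalski is treated as owning Zara Kowalski's 69% interest in Granite Industries Corp.
Chain via Harbor Foods Inc. → Northgate Services GmbH (R2): 80% × 27% × 14% = 3.024% of Summit Shipping BV.
Direct interest in Summit Shipping BV: 7%.
Chain via Granite Industries Corp. → Ironwood Energy Co. (R2): 69% × 32% × 12% = 2.6496% of Summit Shipping BV.
Aggregating (R1): 3.024% + 7% + 2.6496% = 12.6736%.
12.6736% falls short of the 80% threshold by 67.3264 percentage points.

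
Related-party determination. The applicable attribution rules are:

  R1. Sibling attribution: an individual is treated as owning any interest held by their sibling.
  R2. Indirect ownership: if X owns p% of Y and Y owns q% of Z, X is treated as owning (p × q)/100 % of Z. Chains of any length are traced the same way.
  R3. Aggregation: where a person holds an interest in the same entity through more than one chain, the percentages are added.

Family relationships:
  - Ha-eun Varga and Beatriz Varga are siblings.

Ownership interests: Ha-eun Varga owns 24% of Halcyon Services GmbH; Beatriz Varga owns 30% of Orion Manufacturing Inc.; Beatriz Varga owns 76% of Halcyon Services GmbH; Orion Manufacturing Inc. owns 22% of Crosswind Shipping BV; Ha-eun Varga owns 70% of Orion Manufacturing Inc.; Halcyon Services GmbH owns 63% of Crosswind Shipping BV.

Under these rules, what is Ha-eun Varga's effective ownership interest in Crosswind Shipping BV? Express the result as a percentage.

85%

By sibling attribution (R1), Ha-eun Varga is treated as also owning Beatriz Varga's interest in Halcyon Services GmbH, giving 24% + 76% = 100%.
By sibling attribution (R1), Ha-eun Varga is treated as also owning Beatriz Varga's interest in Orion Manufacturing Inc, giving 70% + 30% = 100%.
Chain via Halcyon Services GmbH (R2): 100% × 63% = 63% of Crosswind Shipping BV.
Chain via Orion Manufacturing Inc. (R2): 100% × 22% = 22% of Crosswind Shipping BV.
Aggregating (R3): 63% + 22% = 85%.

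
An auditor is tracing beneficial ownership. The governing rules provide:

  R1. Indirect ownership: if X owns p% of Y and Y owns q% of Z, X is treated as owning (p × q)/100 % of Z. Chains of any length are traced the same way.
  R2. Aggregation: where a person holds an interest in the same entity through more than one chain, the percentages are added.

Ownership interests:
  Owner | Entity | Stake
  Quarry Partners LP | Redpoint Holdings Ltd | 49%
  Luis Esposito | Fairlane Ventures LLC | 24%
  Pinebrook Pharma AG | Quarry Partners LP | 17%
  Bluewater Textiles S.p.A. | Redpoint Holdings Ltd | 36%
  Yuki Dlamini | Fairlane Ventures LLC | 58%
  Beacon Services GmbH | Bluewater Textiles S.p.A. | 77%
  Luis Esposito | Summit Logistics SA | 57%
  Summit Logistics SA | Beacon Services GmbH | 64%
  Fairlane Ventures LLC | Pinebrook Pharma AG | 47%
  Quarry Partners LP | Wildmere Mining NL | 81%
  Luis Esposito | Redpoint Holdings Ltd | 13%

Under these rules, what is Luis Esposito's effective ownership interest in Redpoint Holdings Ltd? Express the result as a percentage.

24.05188%

Chain via Summit Logistics SA → Beacon Services GmbH → Bluewater Textiles S.p.A. (R1): 57% × 64% × 77% × 36% = 10.112256% of Redpoint Holdings Ltd.
Chain via Fairlane Ventures LLC → Pinebrook Pharma AG → Quarry Partners LP (R1): 24% × 47% × 17% × 49% = 0.939624% of Redpoint Holdings Ltd.
Direct interest in Redpoint Holdings Ltd: 13%.
Aggregating (R2): 10.112256% + 0.939624% + 13% = 24.05188%.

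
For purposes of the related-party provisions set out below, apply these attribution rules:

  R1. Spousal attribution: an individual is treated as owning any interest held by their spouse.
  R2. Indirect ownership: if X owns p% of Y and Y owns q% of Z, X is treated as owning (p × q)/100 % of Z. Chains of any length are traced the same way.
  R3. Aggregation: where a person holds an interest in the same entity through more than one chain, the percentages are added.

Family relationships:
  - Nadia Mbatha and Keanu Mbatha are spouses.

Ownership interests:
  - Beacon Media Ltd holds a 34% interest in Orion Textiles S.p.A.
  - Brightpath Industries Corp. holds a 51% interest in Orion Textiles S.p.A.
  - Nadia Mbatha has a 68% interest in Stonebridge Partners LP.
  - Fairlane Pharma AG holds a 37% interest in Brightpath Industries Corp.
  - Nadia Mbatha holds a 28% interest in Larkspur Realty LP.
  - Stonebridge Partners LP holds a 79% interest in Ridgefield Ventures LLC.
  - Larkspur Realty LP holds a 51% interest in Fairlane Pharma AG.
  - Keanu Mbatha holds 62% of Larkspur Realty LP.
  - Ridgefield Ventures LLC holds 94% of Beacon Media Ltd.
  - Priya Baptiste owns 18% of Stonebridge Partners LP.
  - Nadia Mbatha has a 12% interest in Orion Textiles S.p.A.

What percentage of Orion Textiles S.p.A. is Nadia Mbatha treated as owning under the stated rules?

By spousal attribution (R1), Nadia Mbatha is treated as also owning Keanu Mbatha's interest in Larkspur Realty LP, giving 28% + 62% = 90%.
Chain via Larkspur Realty LP → Fairlane Pharma AG → Brightpath Industries Corp. (R2): 90% × 51% × 37% × 51% = 8.66133% of Orion Textiles S.p.A.
Chain via Stonebridge Partners LP → Ridgefield Ventures LLC → Beacon Media Ltd (R2): 68% × 79% × 94% × 34% = 17.168912% of Orion Textiles S.p.A.
Direct interest in Orion Textiles S.p.A: 12%.
Aggregating (R3): 8.66133% + 17.168912% + 12% = 37.830242%.

37.830242%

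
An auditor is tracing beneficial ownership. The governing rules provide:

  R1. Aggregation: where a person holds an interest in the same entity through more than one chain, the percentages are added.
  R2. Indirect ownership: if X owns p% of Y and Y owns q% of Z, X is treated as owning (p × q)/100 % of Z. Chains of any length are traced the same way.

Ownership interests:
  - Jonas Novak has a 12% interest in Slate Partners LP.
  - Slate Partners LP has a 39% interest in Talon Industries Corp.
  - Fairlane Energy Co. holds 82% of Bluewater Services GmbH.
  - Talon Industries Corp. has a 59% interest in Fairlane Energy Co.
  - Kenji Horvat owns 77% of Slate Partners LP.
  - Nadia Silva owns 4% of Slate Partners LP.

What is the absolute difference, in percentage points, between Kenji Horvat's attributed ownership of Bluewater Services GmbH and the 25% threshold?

10.471486

Chain via Slate Partners LP → Talon Industries Corp. → Fairlane Energy Co. (R2): 77% × 39% × 59% × 82% = 14.528514% of Bluewater Services GmbH.
14.528514% falls short of the 25% threshold by 10.471486 percentage points.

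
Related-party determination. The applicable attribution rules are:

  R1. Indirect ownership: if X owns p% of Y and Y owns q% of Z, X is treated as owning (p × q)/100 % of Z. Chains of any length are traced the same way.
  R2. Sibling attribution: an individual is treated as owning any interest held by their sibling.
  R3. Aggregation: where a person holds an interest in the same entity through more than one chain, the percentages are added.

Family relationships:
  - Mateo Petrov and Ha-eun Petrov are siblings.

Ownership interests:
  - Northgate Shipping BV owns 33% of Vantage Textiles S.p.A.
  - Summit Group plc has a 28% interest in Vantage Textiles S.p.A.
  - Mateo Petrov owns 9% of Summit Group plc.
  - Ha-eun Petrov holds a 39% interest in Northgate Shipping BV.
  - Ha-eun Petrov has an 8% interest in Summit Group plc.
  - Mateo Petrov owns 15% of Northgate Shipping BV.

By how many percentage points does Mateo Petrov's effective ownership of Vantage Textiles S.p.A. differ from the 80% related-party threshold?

57.42

By sibling attribution (R2), Mateo Petrov is treated as also owning Ha-eun Petrov's interest in Northgate Shipping BV, giving 15% + 39% = 54%.
By sibling attribution (R2), Mateo Petrov is treated as also owning Ha-eun Petrov's interest in Summit Group plc, giving 9% + 8% = 17%.
Chain via Northgate Shipping BV (R1): 54% × 33% = 17.82% of Vantage Textiles S.p.A.
Chain via Summit Group plc (R1): 17% × 28% = 4.76% of Vantage Textiles S.p.A.
Aggregating (R3): 17.82% + 4.76% = 22.58%.
22.58% falls short of the 80% threshold by 57.42 percentage points.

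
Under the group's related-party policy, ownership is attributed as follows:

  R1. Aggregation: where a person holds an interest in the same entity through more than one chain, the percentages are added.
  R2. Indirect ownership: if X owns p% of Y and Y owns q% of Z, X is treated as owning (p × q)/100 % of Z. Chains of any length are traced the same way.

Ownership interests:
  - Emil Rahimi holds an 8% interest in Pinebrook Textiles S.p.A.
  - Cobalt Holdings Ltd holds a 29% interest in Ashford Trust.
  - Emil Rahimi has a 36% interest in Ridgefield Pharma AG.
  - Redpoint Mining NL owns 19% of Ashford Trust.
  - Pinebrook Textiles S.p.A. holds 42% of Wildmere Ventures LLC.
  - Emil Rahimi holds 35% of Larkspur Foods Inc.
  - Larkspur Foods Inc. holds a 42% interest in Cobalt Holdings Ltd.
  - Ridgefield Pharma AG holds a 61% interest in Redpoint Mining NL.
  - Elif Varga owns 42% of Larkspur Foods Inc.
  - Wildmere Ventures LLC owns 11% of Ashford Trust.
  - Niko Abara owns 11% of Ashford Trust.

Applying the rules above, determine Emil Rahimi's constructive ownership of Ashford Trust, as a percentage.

8.805%

Chain via Pinebrook Textiles S.p.A. → Wildmere Ventures LLC (R2): 8% × 42% × 11% = 0.3696% of Ashford Trust.
Chain via Ridgefield Pharma AG → Redpoint Mining NL (R2): 36% × 61% × 19% = 4.1724% of Ashford Trust.
Chain via Larkspur Foods Inc. → Cobalt Holdings Ltd (R2): 35% × 42% × 29% = 4.263% of Ashford Trust.
Aggregating (R1): 0.3696% + 4.1724% + 4.263% = 8.805%.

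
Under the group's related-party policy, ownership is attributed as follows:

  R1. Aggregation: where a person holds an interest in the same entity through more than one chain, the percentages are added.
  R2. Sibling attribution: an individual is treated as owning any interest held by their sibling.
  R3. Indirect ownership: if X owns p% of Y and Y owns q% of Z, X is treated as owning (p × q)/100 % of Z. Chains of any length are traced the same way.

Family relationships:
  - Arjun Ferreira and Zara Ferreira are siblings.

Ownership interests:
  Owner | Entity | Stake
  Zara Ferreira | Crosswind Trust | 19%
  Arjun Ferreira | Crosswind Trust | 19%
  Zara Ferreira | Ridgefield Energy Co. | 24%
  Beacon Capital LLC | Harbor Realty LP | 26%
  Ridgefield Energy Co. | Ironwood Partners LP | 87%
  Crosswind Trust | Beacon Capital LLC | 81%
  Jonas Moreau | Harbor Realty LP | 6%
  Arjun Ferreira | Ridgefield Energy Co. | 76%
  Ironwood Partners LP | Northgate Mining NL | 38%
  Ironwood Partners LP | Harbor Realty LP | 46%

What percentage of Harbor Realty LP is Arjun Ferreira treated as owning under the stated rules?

By sibling attribution (R2), Arjun Ferreira is treated as also owning Zara Ferreira's interest in Ridgefield Energy Co, giving 76% + 24% = 100%.
By sibling attribution (R2), Arjun Ferreira is treated as also owning Zara Ferreira's interest in Crosswind Trust, giving 19% + 19% = 38%.
Chain via Ridgefield Energy Co. → Ironwood Partners LP (R3): 100% × 87% × 46% = 40.02% of Harbor Realty LP.
Chain via Crosswind Trust → Beacon Capital LLC (R3): 38% × 81% × 26% = 8.0028% of Harbor Realty LP.
Aggregating (R1): 40.02% + 8.0028% = 48.0228%.

48.0228%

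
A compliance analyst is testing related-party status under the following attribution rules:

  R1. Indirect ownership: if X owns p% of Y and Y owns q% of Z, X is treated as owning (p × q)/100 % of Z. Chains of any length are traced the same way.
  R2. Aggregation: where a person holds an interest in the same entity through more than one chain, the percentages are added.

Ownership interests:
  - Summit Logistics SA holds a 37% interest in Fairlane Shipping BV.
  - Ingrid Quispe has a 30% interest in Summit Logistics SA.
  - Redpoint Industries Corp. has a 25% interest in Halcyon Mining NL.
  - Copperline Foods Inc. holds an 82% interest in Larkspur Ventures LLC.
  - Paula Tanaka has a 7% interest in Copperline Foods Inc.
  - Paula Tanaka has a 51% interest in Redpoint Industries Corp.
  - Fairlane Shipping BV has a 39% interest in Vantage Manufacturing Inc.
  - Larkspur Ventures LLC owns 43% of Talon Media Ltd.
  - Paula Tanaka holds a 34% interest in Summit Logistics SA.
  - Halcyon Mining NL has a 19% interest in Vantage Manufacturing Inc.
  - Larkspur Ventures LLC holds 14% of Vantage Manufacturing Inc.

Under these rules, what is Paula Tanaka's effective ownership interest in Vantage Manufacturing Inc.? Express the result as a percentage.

8.1323%

Chain via Redpoint Industries Corp. → Halcyon Mining NL (R1): 51% × 25% × 19% = 2.4225% of Vantage Manufacturing Inc.
Chain via Copperline Foods Inc. → Larkspur Ventures LLC (R1): 7% × 82% × 14% = 0.8036% of Vantage Manufacturing Inc.
Chain via Summit Logistics SA → Fairlane Shipping BV (R1): 34% × 37% × 39% = 4.9062% of Vantage Manufacturing Inc.
Aggregating (R2): 2.4225% + 0.8036% + 4.9062% = 8.1323%.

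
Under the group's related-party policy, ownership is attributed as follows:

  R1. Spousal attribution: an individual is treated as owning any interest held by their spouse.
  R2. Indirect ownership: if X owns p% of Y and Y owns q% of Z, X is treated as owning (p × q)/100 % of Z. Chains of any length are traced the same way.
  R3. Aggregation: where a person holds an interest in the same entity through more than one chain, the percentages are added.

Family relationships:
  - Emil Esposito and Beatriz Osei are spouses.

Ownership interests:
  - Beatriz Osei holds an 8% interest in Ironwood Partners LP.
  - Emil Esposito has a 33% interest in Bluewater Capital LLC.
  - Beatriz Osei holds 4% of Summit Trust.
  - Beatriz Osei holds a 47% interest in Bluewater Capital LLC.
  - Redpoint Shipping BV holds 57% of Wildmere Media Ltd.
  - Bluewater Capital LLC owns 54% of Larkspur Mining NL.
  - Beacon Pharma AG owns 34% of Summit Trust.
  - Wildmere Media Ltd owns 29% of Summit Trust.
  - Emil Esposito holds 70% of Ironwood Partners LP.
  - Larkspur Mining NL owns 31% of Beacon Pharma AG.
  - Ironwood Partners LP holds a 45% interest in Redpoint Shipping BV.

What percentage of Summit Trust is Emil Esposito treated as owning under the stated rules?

14.35531%

By spousal attribution (R1), Emil Esposito is treated as also owning Beatriz Osei's interest in Bluewater Capital LLC, giving 33% + 47% = 80%.
By spousal attribution (R1), Emil Esposito is treated as also owning Beatriz Osei's interest in Ironwood Partners LP, giving 70% + 8% = 78%.
By spousal attribution (R1), Emil Esposito is treated as owning Beatriz Osei's 4% interest in Summit Trust.
Chain via Bluewater Capital LLC → Larkspur Mining NL → Beacon Pharma AG (R2): 80% × 54% × 31% × 34% = 4.55328% of Summit Trust.
Chain via Ironwood Partners LP → Redpoint Shipping BV → Wildmere Media Ltd (R2): 78% × 45% × 57% × 29% = 5.80203% of Summit Trust.
Direct interest in Summit Trust: 4%.
Aggregating (R3): 4.55328% + 5.80203% + 4% = 14.35531%.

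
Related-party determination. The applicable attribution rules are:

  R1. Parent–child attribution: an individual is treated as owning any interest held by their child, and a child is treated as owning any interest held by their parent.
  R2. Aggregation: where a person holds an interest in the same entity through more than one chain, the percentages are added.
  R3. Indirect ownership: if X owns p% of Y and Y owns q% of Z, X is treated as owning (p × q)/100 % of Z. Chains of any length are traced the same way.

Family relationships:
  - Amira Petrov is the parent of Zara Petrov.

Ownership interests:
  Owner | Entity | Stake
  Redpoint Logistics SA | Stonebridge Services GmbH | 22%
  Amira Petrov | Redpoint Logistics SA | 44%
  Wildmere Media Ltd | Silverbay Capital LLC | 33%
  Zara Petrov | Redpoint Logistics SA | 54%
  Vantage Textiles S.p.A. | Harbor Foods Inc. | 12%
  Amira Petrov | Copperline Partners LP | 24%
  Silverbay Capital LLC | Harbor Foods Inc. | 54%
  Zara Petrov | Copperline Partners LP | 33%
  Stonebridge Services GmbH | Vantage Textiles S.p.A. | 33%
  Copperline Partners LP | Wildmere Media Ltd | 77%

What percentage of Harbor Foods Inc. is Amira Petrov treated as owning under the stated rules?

By parent–child attribution (R1), Amira Petrov is treated as also owning Zara Petrov's interest in Redpoint Logistics SA, giving 44% + 54% = 98%.
By parent–child attribution (R1), Amira Petrov is treated as also owning Zara Petrov's interest in Copperline Partners LP, giving 24% + 33% = 57%.
Chain via Redpoint Logistics SA → Stonebridge Services GmbH → Vantage Textiles S.p.A. (R3): 98% × 22% × 33% × 12% = 0.853776% of Harbor Foods Inc.
Chain via Copperline Partners LP → Wildmere Media Ltd → Silverbay Capital LLC (R3): 57% × 77% × 33% × 54% = 7.821198% of Harbor Foods Inc.
Aggregating (R2): 0.853776% + 7.821198% = 8.674974%.

8.674974%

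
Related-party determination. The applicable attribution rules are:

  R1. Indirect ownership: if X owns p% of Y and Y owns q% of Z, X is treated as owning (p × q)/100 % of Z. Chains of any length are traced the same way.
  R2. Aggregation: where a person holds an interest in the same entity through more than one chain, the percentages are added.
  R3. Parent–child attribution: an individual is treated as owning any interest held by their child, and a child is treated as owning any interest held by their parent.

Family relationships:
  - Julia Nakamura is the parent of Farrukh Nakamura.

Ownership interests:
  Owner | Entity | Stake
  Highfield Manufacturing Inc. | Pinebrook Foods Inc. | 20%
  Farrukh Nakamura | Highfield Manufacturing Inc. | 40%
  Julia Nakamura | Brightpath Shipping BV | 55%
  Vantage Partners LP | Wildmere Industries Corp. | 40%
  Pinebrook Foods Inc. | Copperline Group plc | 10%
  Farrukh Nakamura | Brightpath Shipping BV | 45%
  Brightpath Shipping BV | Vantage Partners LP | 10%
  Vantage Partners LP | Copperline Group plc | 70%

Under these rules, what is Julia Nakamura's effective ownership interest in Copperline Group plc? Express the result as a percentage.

7.8%

By parent–child attribution (R3), Julia Nakamura is treated as also owning Farrukh Nakamura's interest in Brightpath Shipping BV, giving 55% + 45% = 100%.
By parent–child attribution (R3), Julia Nakamura is treated as owning Farrukh Nakamura's 40% interest in Highfield Manufacturing Inc.
Chain via Brightpath Shipping BV → Vantage Partners LP (R1): 100% × 10% × 70% = 7% of Copperline Group plc.
Chain via Highfield Manufacturing Inc. → Pinebrook Foods Inc. (R1): 40% × 20% × 10% = 0.8% of Copperline Group plc.
Aggregating (R2): 7% + 0.8% = 7.8%.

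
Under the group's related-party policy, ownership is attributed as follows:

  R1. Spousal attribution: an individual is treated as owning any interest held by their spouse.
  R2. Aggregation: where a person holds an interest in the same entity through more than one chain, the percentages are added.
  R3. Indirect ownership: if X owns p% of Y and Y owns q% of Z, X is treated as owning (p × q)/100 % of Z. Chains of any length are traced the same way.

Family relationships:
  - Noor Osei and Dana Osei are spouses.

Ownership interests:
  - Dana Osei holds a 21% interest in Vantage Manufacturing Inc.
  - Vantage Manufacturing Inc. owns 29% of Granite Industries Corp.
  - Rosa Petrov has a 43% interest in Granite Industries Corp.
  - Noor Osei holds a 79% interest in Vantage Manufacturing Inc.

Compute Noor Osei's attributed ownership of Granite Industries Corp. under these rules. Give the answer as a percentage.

By spousal attribution (R1), Noor Osei is treated as also owning Dana Osei's interest in Vantage Manufacturing Inc, giving 79% + 21% = 100%.
Chain via Vantage Manufacturing Inc. (R3): 100% × 29% = 29% of Granite Industries Corp.

29%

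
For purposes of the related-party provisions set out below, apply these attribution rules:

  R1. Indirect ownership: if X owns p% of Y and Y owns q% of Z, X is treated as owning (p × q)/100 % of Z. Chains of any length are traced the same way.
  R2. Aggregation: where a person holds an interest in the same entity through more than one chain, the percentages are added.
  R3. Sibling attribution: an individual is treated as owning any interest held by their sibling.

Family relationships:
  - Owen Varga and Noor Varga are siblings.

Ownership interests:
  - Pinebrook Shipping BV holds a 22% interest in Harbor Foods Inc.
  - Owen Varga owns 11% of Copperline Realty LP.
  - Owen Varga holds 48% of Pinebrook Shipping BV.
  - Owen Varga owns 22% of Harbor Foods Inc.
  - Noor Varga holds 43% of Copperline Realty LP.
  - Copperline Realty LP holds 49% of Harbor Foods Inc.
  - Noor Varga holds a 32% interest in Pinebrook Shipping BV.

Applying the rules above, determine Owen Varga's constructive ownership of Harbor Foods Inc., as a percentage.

66.06%

By sibling attribution (R3), Owen Varga is treated as also owning Noor Varga's interest in Copperline Realty LP, giving 11% + 43% = 54%.
By sibling attribution (R3), Owen Varga is treated as also owning Noor Varga's interest in Pinebrook Shipping BV, giving 48% + 32% = 80%.
Chain via Copperline Realty LP (R1): 54% × 49% = 26.46% of Harbor Foods Inc.
Chain via Pinebrook Shipping BV (R1): 80% × 22% = 17.6% of Harbor Foods Inc.
Direct interest in Harbor Foods Inc: 22%.
Aggregating (R2): 26.46% + 17.6% + 22% = 66.06%.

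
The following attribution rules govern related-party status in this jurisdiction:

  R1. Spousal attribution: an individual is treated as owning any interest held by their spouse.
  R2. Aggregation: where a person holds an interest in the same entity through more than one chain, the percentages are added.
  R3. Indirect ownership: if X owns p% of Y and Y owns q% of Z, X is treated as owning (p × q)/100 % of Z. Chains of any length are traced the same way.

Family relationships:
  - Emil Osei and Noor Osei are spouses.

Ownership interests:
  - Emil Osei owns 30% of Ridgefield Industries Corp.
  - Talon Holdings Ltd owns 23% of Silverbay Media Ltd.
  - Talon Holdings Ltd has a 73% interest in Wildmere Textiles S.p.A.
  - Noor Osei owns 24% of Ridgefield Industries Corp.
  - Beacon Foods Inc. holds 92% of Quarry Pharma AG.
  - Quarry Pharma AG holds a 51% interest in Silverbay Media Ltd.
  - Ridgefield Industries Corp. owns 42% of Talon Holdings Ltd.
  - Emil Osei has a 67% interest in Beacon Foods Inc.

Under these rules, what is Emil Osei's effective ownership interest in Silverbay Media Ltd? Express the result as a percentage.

36.6528%

By spousal attribution (R1), Emil Osei is treated as also owning Noor Osei's interest in Ridgefield Industries Corp, giving 30% + 24% = 54%.
Chain via Beacon Foods Inc. → Quarry Pharma AG (R3): 67% × 92% × 51% = 31.4364% of Silverbay Media Ltd.
Chain via Ridgefield Industries Corp. → Talon Holdings Ltd (R3): 54% × 42% × 23% = 5.2164% of Silverbay Media Ltd.
Aggregating (R2): 31.4364% + 5.2164% = 36.6528%.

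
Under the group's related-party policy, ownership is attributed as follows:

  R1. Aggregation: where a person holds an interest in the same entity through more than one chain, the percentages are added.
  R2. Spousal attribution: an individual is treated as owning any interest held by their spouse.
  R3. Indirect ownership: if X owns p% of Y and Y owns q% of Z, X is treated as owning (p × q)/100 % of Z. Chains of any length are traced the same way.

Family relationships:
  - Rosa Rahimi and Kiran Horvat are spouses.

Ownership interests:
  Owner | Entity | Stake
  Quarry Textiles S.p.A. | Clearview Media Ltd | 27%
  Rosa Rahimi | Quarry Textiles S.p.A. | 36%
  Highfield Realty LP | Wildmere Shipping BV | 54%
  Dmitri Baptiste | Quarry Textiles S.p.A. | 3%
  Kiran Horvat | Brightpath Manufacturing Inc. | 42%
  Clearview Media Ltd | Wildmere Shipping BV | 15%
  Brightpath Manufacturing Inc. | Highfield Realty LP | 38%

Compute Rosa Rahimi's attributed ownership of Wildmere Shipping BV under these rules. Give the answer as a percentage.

By spousal attribution (R2), Rosa Rahimi is treated as owning Kiran Horvat's 42% interest in Brightpath Manufacturing Inc.
Chain via Quarry Textiles S.p.A. → Clearview Media Ltd (R3): 36% × 27% × 15% = 1.458% of Wildmere Shipping BV.
Chain via Brightpath Manufacturing Inc. → Highfield Realty LP (R3): 42% × 38% × 54% = 8.6184% of Wildmere Shipping BV.
Aggregating (R1): 1.458% + 8.6184% = 10.0764%.

10.0764%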